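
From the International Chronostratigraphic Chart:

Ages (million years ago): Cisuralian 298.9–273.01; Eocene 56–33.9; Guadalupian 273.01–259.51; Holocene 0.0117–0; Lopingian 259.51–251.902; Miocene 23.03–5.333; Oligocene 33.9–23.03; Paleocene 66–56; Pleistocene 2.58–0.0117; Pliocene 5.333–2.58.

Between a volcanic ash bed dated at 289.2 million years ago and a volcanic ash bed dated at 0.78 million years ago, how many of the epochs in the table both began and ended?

7

The older date is 289.2 Ma and the younger is 0.78 Ma.
Epochs with start < 289.2 and end > 0.78 Ma: Guadalupian (273.01–259.51), Lopingian (259.51–251.902), Paleocene (66–56), Eocene (56–33.9), Oligocene (33.9–23.03), Miocene (23.03–5.333), Pliocene (5.333–2.58).
That is 7 complete epochs.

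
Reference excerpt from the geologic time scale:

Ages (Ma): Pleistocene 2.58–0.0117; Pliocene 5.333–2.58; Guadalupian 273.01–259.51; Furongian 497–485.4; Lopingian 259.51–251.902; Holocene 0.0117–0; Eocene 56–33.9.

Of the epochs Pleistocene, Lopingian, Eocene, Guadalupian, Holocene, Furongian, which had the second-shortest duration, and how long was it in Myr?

Pleistocene, 2.5683 million years

Durations: Pleistocene 2.5683; Lopingian 7.608; Eocene 22.1; Guadalupian 13.5; Holocene 0.0117; Furongian 11.6 Myr.
Sorted shortest-first: Holocene (0.0117), Pleistocene (2.5683), Lopingian (7.608), Furongian (11.6), Guadalupian (13.5), Eocene (22.1).
The second shortest is Pleistocene at 2.5683 Myr.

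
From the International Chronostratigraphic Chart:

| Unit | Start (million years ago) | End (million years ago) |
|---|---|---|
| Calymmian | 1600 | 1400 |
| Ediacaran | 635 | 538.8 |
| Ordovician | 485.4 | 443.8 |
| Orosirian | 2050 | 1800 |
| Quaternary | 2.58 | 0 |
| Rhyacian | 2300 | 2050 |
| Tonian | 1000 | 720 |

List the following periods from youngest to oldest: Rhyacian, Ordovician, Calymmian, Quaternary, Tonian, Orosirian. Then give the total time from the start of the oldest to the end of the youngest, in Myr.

Quaternary, Ordovician, Tonian, Calymmian, Orosirian, Rhyacian; total span 2300 Myr

Start ages (Ma): Rhyacian 2300, Orosirian 2050, Calymmian 1600, Tonian 1000, Ordovician 485.4, Quaternary 2.58.
Ordered youngest to oldest: Quaternary, Ordovician, Tonian, Calymmian, Orosirian, Rhyacian.
Span = 2300 − 0 = 2300 Myr.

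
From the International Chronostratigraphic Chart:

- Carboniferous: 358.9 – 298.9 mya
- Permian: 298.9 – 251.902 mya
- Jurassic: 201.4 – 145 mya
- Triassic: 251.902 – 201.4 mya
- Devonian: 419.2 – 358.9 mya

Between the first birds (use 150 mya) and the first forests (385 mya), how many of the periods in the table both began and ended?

3

The older date is 385 Ma and the younger is 150 Ma.
Periods with start < 385 and end > 150 Ma: Carboniferous (358.9–298.9), Permian (298.9–251.902), Triassic (251.902–201.4).
That is 3 complete periods.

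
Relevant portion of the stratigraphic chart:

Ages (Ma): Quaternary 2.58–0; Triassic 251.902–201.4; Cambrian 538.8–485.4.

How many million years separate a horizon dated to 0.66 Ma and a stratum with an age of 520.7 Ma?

520.7 − 0.66 = 520.04 million years.

520.04 million years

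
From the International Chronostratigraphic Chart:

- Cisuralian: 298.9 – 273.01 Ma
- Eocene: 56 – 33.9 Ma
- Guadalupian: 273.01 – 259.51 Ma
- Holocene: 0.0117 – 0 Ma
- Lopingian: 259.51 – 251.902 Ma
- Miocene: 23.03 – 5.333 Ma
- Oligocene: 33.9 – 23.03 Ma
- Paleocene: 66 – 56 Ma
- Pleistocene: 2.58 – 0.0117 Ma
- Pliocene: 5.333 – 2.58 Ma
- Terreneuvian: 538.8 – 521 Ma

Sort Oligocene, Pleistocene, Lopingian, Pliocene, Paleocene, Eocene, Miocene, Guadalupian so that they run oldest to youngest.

Guadalupian, Lopingian, Paleocene, Eocene, Oligocene, Miocene, Pliocene, Pleistocene

Sorting by start age (descending Ma, since larger Ma = older): Guadalupian start 273.01, Lopingian start 259.51, Paleocene start 66, Eocene start 56, Oligocene start 33.9, Miocene start 23.03, Pliocene start 5.333, Pleistocene start 2.58.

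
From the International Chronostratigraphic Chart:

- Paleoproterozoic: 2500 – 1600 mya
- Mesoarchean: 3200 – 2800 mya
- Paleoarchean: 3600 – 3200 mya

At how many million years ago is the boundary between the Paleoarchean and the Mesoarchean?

The Paleoarchean ends and the Mesoarchean begins at 3200 mya.

3200 mya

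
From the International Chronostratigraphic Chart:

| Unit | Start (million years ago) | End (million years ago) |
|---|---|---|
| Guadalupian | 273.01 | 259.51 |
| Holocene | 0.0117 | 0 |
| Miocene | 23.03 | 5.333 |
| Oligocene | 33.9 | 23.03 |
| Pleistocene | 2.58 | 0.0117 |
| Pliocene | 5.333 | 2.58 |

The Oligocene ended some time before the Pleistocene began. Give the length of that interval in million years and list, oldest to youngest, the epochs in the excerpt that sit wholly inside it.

The Oligocene closes at 23.03 Ma and the Pleistocene opens at 2.58 Ma, so the interval is 23.03 − 2.58 = 20.45 Myr.
An epoch fits inside if it starts at or after 23.03 Ma and ends at or before 2.58 Ma; oldest first that gives Miocene, Pliocene.

20.45 million years; Miocene, Pliocene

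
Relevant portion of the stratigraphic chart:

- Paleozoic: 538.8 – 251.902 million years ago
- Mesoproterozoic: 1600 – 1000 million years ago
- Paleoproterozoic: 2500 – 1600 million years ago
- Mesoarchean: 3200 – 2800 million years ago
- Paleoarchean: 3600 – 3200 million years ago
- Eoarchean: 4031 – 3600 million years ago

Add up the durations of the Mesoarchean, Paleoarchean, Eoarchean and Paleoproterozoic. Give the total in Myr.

2131 million years

Duration is start − end for each: (3200 − 2800) + (3600 − 3200) + (4031 − 3600) + (2500 − 1600).
That is 400 + 400 + 431 + 900, which totals 2131 million years.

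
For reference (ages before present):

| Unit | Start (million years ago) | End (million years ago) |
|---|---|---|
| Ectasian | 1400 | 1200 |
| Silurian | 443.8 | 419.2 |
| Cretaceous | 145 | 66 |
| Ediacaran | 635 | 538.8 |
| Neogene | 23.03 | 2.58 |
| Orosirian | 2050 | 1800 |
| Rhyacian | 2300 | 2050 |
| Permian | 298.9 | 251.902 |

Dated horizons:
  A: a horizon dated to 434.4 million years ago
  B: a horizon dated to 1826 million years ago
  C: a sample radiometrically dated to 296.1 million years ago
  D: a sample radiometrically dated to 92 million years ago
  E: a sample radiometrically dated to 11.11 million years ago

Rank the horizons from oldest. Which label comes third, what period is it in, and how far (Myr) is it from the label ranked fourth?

C, in the Permian; 204.1 million years to D

Sorted oldest-first by Ma: B (1826), A (434.4), C (296.1), D (92), E (11.11).
The third oldest is C at 296.1 Ma, which lies in 298.9–251.902 Ma: the Permian.
The fourth oldest is D at 92 Ma; separation = |296.1 − 92| = 204.1 Myr.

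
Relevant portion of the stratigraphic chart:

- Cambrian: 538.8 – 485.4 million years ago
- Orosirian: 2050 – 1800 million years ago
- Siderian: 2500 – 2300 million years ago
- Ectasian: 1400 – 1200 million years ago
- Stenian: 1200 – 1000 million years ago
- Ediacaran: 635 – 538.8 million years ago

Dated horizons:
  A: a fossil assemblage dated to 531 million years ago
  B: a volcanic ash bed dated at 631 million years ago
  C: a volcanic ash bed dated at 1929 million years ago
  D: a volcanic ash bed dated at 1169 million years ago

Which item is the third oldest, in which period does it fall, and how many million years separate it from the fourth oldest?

B, in the Ediacaran; 100 million years to A

Larger Ma means older, so oldest first: C 1929 > D 1169 > B 631 > A 531.
Counting 3 along gives B (631 Ma); the excerpt puts that inside the Ediacaran, 635–538.8 Ma.
Next in line is A (531 Ma), and 631 − 531 = 100 Myr.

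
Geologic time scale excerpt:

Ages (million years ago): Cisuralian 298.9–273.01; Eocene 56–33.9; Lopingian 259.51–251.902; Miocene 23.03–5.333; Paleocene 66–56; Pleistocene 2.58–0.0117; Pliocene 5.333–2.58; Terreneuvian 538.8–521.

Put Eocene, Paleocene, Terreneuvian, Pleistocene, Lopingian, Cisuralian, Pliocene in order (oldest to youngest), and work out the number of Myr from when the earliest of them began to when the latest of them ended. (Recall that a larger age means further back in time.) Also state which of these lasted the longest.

Terreneuvian → Cisuralian → Lopingian → Paleocene → Eocene → Pliocene → Pleistocene; total span 538.7883 Myr; longest is Cisuralian

From the excerpt: Eocene 56–33.9; Paleocene 66–56; Terreneuvian 538.8–521; Pleistocene 2.58–0.0117; Lopingian 259.51–251.902; Cisuralian 298.9–273.01; Pliocene 5.333–2.58 (Ma).
Larger Ma is earlier, so the oldest is Terreneuvian and the youngest is Pleistocene; oldest to youngest: Terreneuvian, Cisuralian, Lopingian, Paleocene, Eocene, Pliocene, Pleistocene.
Oldest start 538.8 minus youngest end 0.0117 gives 538.7883 Myr overall.
Individual lengths (start − end): Terreneuvian 17.8; Pleistocene 2.5683; Lopingian 7.608; Cisuralian 25.89; Eocene 22.1; Paleocene 10; Pliocene 2.753. The largest is Cisuralian at 25.89 Myr.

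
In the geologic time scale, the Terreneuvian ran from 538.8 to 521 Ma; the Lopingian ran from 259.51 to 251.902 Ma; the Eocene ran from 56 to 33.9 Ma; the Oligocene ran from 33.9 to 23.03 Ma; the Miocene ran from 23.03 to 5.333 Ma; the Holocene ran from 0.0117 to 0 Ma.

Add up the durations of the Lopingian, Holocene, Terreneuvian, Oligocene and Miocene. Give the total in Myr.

53.9867 million years

Each duration: Lopingian = 7.608; Holocene = 0.0117; Terreneuvian = 17.8; Oligocene = 10.87; Miocene = 17.697.
Sum: 7.608 + 0.0117 + 17.8 + 10.87 + 17.697 = 53.9867 Myr.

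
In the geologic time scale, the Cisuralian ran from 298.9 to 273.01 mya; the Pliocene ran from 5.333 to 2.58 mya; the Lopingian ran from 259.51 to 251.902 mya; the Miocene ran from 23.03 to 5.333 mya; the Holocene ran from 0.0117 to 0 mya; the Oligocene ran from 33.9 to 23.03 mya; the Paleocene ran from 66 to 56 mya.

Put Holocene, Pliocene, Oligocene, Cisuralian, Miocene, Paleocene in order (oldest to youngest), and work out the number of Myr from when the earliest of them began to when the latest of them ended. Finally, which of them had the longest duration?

Cisuralian, Paleocene, Oligocene, Miocene, Pliocene, Holocene; total span 298.9 Myr; longest is Cisuralian

From the excerpt: Holocene 0.0117–0; Pliocene 5.333–2.58; Oligocene 33.9–23.03; Cisuralian 298.9–273.01; Miocene 23.03–5.333; Paleocene 66–56 (Ma).
Larger Ma is earlier, so the oldest is Cisuralian and the youngest is Holocene; oldest to youngest: Cisuralian, Paleocene, Oligocene, Miocene, Pliocene, Holocene.
Oldest start 298.9 minus youngest end 0 gives 298.9 Myr overall.
Individual lengths (start − end): Cisuralian 25.89; Miocene 17.697; Holocene 0.0117; Pliocene 2.753; Oligocene 10.87; Paleocene 10. The largest is Cisuralian at 25.89 Myr.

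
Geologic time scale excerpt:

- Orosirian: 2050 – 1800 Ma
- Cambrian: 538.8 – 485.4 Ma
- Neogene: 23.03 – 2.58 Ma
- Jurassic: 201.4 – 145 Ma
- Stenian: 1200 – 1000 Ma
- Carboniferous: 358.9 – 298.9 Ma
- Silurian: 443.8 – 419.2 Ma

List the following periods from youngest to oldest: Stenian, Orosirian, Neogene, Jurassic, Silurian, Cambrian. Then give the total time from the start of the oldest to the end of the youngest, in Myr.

Neogene → Jurassic → Silurian → Cambrian → Stenian → Orosirian; total span 2047.42 Myr

From the excerpt: Stenian 1200–1000; Orosirian 2050–1800; Neogene 23.03–2.58; Jurassic 201.4–145; Silurian 443.8–419.2; Cambrian 538.8–485.4 (Ma).
Larger Ma is earlier, so the oldest is Orosirian and the youngest is Neogene; youngest to oldest: Neogene, Jurassic, Silurian, Cambrian, Stenian, Orosirian.
Oldest start 2050 minus youngest end 2.58 gives 2047.42 Myr overall.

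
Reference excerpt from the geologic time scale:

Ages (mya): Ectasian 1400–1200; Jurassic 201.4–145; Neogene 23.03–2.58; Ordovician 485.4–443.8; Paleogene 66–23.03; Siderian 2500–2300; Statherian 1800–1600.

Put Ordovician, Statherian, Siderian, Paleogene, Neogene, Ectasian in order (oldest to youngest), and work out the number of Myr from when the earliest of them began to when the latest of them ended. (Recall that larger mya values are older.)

Start ages (Ma): Siderian 2500, Statherian 1800, Ectasian 1400, Ordovician 485.4, Paleogene 66, Neogene 23.03.
Ordered oldest to youngest: Siderian, Statherian, Ectasian, Ordovician, Paleogene, Neogene.
Span = 2500 − 2.58 = 2497.42 Myr.

Siderian, Statherian, Ectasian, Ordovician, Paleogene, Neogene; total span 2497.42 Myr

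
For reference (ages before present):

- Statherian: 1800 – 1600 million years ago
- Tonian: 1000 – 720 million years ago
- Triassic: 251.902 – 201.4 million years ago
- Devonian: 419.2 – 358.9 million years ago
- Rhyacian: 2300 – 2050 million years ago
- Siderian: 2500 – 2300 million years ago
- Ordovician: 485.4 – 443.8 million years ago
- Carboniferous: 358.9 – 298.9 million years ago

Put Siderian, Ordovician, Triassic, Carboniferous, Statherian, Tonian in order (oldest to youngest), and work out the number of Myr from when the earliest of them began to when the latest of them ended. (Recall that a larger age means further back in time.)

Siderian → Statherian → Tonian → Ordovician → Carboniferous → Triassic; total span 2298.6 Myr

Start ages (Ma): Siderian 2500, Statherian 1800, Tonian 1000, Ordovician 485.4, Carboniferous 358.9, Triassic 251.902.
Ordered oldest to youngest: Siderian, Statherian, Tonian, Ordovician, Carboniferous, Triassic.
Span = 2500 − 201.4 = 2298.6 Myr.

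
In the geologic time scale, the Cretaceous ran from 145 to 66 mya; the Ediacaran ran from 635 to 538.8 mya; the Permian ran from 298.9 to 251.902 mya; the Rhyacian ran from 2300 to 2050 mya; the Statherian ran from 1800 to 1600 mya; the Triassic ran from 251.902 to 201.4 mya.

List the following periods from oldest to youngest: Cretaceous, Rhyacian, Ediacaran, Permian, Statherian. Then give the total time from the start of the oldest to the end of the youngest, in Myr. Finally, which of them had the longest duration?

Start ages (Ma): Rhyacian 2300, Statherian 1800, Ediacaran 635, Permian 298.9, Cretaceous 145.
Ordered oldest to youngest: Rhyacian, Statherian, Ediacaran, Permian, Cretaceous.
Span = 2300 − 66 = 2234 Myr.
Durations: Ediacaran 96.2, Statherian 200, Rhyacian 250, Permian 46.998, Cretaceous 79 → longest is Rhyacian (250 Myr).

Rhyacian, Statherian, Ediacaran, Permian, Cretaceous; total span 2234 Myr; longest is Rhyacian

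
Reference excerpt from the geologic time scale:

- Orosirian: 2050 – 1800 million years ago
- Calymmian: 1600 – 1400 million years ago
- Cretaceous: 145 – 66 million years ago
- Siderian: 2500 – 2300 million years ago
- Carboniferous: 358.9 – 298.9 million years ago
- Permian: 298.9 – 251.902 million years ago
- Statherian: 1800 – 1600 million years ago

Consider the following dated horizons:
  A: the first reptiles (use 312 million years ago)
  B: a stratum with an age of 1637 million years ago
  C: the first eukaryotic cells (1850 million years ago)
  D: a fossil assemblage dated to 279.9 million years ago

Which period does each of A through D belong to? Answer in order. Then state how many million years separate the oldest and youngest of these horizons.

A — Carboniferous; B — Statherian; C — Orosirian; D — Permian; span 1570.1 million years

Match each age against the start–end ranges in the excerpt: A = 312 Ma → Carboniferous (358.9–298.9); B = 1637 Ma → Statherian (1800–1600); C = 1850 Ma → Orosirian (2050–1800); D = 279.9 Ma → Permian (298.9–251.902).
The largest age is 1850 Ma and the smallest is 279.9 Ma; their difference is 1570.1 Myr.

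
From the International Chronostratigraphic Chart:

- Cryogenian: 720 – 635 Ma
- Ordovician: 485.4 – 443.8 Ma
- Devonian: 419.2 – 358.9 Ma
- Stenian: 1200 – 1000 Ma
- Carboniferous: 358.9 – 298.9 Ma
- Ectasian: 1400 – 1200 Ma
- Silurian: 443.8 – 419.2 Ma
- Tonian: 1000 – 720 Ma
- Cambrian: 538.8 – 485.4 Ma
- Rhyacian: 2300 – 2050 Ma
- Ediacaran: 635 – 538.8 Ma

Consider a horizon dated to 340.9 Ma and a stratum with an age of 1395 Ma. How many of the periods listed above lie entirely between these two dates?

1395 Ma sits inside the Ectasian (1400–1200) and 340.9 Ma inside the Carboniferous (358.9–298.9); neither of those is wholly between the two dates.
The listed periods lying completely between them are Stenian, Tonian, Cryogenian, Ediacaran, Cambrian, Ordovician, Silurian, Devonian — 8 in all.

8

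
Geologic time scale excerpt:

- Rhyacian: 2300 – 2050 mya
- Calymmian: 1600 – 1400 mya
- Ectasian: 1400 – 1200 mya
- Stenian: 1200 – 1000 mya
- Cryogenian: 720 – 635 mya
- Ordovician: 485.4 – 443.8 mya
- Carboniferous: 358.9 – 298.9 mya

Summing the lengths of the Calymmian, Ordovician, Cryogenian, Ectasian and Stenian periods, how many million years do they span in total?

726.6 million years

Each duration: Calymmian = 200; Ordovician = 41.6; Cryogenian = 85; Ectasian = 200; Stenian = 200.
Sum: 200 + 41.6 + 85 + 200 + 200 = 726.6 Myr.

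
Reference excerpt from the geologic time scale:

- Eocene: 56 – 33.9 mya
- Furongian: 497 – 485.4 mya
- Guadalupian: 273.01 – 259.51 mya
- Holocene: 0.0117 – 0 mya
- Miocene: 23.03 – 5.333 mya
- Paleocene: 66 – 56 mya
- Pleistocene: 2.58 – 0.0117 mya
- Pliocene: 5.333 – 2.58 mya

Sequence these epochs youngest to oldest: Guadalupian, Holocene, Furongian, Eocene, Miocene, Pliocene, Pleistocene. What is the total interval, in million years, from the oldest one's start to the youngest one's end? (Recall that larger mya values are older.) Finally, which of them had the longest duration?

Holocene, Pleistocene, Pliocene, Miocene, Eocene, Guadalupian, Furongian; total span 497 Myr; longest is Eocene

From the excerpt: Guadalupian 273.01–259.51; Holocene 0.0117–0; Furongian 497–485.4; Eocene 56–33.9; Miocene 23.03–5.333; Pliocene 5.333–2.58; Pleistocene 2.58–0.0117 (Ma).
Larger Ma is earlier, so the oldest is Furongian and the youngest is Holocene; youngest to oldest: Holocene, Pleistocene, Pliocene, Miocene, Eocene, Guadalupian, Furongian.
Oldest start 497 minus youngest end 0 gives 497 Myr overall.
Individual lengths (start − end): Pleistocene 2.5683; Furongian 11.6; Pliocene 2.753; Miocene 17.697; Guadalupian 13.5; Eocene 22.1; Holocene 0.0117. The largest is Eocene at 22.1 Myr.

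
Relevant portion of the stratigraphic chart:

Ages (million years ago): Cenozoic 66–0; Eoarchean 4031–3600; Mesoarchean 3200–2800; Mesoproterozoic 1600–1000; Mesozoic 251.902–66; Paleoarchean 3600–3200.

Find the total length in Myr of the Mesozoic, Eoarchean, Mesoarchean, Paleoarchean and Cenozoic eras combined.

Each duration: Mesozoic = 185.902; Eoarchean = 431; Mesoarchean = 400; Paleoarchean = 400; Cenozoic = 66.
Sum: 185.902 + 431 + 400 + 400 + 66 = 1482.902 Myr.

1482.902 million years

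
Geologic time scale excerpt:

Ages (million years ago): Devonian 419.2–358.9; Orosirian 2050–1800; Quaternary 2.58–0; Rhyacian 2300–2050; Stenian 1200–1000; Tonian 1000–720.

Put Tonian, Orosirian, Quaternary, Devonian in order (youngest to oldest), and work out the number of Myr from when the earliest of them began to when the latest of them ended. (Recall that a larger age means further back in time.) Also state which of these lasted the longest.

Start ages (Ma): Orosirian 2050, Tonian 1000, Devonian 419.2, Quaternary 2.58.
Ordered youngest to oldest: Quaternary, Devonian, Tonian, Orosirian.
Span = 2050 − 0 = 2050 Myr.
Durations: Orosirian 250, Quaternary 2.58, Devonian 60.3, Tonian 280 → longest is Tonian (280 Myr).

Quaternary → Devonian → Tonian → Orosirian; total span 2050 Myr; longest is Tonian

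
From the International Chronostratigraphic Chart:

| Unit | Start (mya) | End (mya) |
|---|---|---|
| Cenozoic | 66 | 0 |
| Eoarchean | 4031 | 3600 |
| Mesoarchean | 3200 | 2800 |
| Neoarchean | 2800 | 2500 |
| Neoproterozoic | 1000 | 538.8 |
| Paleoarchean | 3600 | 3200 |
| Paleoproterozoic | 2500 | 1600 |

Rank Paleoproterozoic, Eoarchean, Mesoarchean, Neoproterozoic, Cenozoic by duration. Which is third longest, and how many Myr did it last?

Eoarchean, 431 million years

Durations: Paleoproterozoic 900; Eoarchean 431; Mesoarchean 400; Neoproterozoic 461.2; Cenozoic 66 Myr.
Sorted longest-first: Paleoproterozoic (900), Neoproterozoic (461.2), Eoarchean (431), Mesoarchean (400), Cenozoic (66).
The third longest is Eoarchean at 431 Myr.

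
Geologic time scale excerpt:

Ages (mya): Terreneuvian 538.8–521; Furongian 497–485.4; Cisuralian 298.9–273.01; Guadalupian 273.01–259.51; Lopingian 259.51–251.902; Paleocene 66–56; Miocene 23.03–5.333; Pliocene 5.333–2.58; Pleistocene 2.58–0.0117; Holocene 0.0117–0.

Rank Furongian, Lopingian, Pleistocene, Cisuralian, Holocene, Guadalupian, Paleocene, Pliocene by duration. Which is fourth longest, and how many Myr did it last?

Paleocene, 10 million years

Start − end for each: Furongian 497 − 485.4 = 11.6; Lopingian 259.51 − 251.902 = 7.608; Pleistocene 2.58 − 0.0117 = 2.5683; Cisuralian 298.9 − 273.01 = 25.89; Holocene 0.0117 − 0 = 0.0117; Guadalupian 273.01 − 259.51 = 13.5; Paleocene 66 − 56 = 10; Pliocene 5.333 − 2.58 = 2.753.
Ranking these from longest: Cisuralian > Guadalupian > Furongian > Paleocene > Lopingian > Pliocene > Pleistocene > Holocene.
Position 4 in that ranking is Paleocene, which lasted 10 Myr.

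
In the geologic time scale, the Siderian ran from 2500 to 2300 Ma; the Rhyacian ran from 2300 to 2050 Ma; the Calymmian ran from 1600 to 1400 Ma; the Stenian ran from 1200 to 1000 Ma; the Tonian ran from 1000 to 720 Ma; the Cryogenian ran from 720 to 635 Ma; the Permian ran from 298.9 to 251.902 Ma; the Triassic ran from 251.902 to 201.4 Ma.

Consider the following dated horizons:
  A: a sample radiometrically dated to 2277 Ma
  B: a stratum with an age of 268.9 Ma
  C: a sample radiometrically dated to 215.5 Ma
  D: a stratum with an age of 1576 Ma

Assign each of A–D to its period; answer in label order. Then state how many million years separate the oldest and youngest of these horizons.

A — Rhyacian; B — Permian; C — Triassic; D — Calymmian; span 2061.5 million years

A: 2277 Ma lies in 2300–2050 Ma, so Rhyacian.
B: 268.9 Ma lies in 298.9–251.902 Ma, so Permian.
C: 215.5 Ma lies in 251.902–201.4 Ma, so Triassic.
D: 1576 Ma lies in 1600–1400 Ma, so Calymmian.
Oldest = 2277 Ma, youngest = 215.5 Ma → span 2061.5 Myr.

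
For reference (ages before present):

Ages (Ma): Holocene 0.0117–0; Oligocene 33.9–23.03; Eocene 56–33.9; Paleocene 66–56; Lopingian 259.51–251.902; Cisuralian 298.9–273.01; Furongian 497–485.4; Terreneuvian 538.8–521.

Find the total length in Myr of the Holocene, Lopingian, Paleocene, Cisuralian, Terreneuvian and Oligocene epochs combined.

Duration is start − end for each: (0.0117 − 0) + (259.51 − 251.902) + (66 − 56) + (298.9 − 273.01) + (538.8 − 521) + (33.9 − 23.03).
That is 0.0117 + 7.608 + 10 + 25.89 + 17.8 + 10.87, which totals 72.1797 million years.

72.1797 million years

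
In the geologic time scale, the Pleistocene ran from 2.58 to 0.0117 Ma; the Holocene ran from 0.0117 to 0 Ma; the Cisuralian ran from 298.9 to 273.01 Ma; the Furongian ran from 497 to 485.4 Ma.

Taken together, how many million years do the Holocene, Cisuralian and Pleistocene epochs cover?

Each duration: Holocene = 0.0117; Cisuralian = 25.89; Pleistocene = 2.5683.
Sum: 0.0117 + 25.89 + 2.5683 = 28.47 Myr.

28.47 million years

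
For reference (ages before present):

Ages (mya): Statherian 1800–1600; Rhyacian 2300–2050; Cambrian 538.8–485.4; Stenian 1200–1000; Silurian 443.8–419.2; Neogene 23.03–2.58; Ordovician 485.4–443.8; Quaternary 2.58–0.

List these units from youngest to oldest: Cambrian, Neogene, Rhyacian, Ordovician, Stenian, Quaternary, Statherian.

Quaternary, Neogene, Ordovician, Cambrian, Stenian, Statherian, Rhyacian

The oldest of these is Rhyacian (starts 2300 Ma) and the youngest is Quaternary (ends 0 Ma).
In between, by decreasing start age: Statherian (1800), Stenian (1200), Cambrian (538.8), Ordovician (485.4), Neogene (23.03).
Listing youngest first means reversing that sequence.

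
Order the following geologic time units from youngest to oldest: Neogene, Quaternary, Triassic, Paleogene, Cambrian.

Group by era (each group listed oldest first) — Paleozoic: Cambrian; Mesozoic: Triassic; Cenozoic: Paleogene, Neogene, Quaternary. The eras run Paleozoic → Mesozoic → Cenozoic. Concatenating the groups in that era order and then reversing gives youngest to oldest.

Quaternary, Neogene, Paleogene, Triassic, Cambrian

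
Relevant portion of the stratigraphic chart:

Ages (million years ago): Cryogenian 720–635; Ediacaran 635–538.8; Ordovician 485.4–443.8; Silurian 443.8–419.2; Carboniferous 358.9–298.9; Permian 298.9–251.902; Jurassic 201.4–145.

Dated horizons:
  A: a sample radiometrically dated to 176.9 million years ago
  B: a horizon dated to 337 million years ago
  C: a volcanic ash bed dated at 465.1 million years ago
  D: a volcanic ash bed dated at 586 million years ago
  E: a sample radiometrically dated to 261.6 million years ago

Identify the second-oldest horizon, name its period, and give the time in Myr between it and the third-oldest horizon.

C, in the Ordovician; 128.1 million years to B

Larger Ma means older, so oldest first: D 586 > C 465.1 > B 337 > E 261.6 > A 176.9.
Counting 2 along gives C (465.1 Ma); the excerpt puts that inside the Ordovician, 485.4–443.8 Ma.
Next in line is B (337 Ma), and 465.1 − 337 = 128.1 Myr.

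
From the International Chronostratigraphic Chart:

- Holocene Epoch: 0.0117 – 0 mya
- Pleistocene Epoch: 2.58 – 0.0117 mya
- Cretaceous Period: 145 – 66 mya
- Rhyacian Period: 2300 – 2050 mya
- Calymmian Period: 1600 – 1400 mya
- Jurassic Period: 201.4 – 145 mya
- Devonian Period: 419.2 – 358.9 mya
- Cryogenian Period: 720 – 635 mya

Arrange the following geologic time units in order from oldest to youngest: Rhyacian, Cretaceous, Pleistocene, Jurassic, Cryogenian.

Read off each span (Ma): Rhyacian 2300–2050; Cretaceous 145–66; Pleistocene 2.58–0.0117; Jurassic 201.4–145; Cryogenian 720–635.
Larger Ma is older, so oldest→youngest is Rhyacian, Cryogenian, Jurassic, Cretaceous, Pleistocene.

Rhyacian, Cryogenian, Jurassic, Cretaceous, Pleistocene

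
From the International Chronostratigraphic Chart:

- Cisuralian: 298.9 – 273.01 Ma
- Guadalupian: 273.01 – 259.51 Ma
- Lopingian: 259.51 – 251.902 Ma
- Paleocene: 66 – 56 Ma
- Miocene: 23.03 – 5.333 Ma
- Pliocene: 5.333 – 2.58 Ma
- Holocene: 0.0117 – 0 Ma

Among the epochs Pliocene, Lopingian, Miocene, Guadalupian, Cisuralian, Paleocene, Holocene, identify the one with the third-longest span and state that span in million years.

Durations: Pliocene 2.753; Lopingian 7.608; Miocene 17.697; Guadalupian 13.5; Cisuralian 25.89; Paleocene 10; Holocene 0.0117 Myr.
Sorted longest-first: Cisuralian (25.89), Miocene (17.697), Guadalupian (13.5), Paleocene (10), Lopingian (7.608), Pliocene (2.753), Holocene (0.0117).
The third longest is Guadalupian at 13.5 Myr.

Guadalupian, 13.5 million years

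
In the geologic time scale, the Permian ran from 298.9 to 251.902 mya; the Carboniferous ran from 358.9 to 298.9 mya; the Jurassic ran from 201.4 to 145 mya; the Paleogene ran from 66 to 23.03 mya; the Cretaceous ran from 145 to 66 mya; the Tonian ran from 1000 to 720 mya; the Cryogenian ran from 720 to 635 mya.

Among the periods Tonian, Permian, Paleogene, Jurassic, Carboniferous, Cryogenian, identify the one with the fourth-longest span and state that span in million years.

Jurassic, 56.4 million years

Durations: Tonian 280; Permian 46.998; Paleogene 42.97; Jurassic 56.4; Carboniferous 60; Cryogenian 85 Myr.
Sorted longest-first: Tonian (280), Cryogenian (85), Carboniferous (60), Jurassic (56.4), Permian (46.998), Paleogene (42.97).
The fourth longest is Jurassic at 56.4 Myr.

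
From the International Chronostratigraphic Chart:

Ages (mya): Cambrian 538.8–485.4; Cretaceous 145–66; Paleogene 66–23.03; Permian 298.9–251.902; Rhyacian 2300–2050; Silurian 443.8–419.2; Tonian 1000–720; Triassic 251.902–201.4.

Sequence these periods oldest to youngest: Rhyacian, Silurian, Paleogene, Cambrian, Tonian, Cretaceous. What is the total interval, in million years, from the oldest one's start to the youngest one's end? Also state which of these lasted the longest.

From the excerpt: Rhyacian 2300–2050; Silurian 443.8–419.2; Paleogene 66–23.03; Cambrian 538.8–485.4; Tonian 1000–720; Cretaceous 145–66 (Ma).
Larger Ma is earlier, so the oldest is Rhyacian and the youngest is Paleogene; oldest to youngest: Rhyacian, Tonian, Cambrian, Silurian, Cretaceous, Paleogene.
Oldest start 2300 minus youngest end 23.03 gives 2276.97 Myr overall.
Individual lengths (start − end): Paleogene 42.97; Cambrian 53.4; Cretaceous 79; Tonian 280; Silurian 24.6; Rhyacian 250. The largest is Tonian at 280 Myr.

Rhyacian → Tonian → Cambrian → Silurian → Cretaceous → Paleogene; total span 2276.97 Myr; longest is Tonian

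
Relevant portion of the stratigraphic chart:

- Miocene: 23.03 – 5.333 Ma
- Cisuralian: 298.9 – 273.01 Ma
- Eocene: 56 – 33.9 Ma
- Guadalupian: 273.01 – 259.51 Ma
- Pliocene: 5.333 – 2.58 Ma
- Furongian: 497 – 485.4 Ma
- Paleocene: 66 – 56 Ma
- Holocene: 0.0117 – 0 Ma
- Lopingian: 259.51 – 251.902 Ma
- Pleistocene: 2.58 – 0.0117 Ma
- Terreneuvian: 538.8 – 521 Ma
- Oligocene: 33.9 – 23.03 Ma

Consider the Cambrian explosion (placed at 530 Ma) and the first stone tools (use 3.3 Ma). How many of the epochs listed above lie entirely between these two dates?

The older date is 530 Ma and the younger is 3.3 Ma.
Epochs with start < 530 and end > 3.3 Ma: Furongian (497–485.4), Cisuralian (298.9–273.01), Guadalupian (273.01–259.51), Lopingian (259.51–251.902), Paleocene (66–56), Eocene (56–33.9), Oligocene (33.9–23.03), Miocene (23.03–5.333).
That is 8 complete epochs.

8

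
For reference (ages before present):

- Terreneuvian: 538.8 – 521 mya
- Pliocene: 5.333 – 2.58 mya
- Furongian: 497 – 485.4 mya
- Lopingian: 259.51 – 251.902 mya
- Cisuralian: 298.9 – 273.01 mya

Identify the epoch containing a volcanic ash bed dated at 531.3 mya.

Terreneuvian

531.3 Ma lies between 538.8 and 521 Ma, so it falls in the Terreneuvian.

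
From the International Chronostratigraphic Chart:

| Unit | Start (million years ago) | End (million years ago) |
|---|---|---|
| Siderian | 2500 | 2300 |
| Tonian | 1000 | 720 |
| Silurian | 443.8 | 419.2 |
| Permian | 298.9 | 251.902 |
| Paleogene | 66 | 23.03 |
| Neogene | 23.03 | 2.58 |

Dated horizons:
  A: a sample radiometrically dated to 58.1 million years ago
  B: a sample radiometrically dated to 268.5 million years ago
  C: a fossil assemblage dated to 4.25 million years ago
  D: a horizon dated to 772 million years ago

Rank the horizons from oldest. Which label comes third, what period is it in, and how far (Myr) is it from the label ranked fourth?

Sorted oldest-first by Ma: D (772), B (268.5), A (58.1), C (4.25).
The third oldest is A at 58.1 Ma, which lies in 66–23.03 Ma: the Paleogene.
The fourth oldest is C at 4.25 Ma; separation = |58.1 − 4.25| = 53.85 Myr.

A, in the Paleogene; 53.85 million years to C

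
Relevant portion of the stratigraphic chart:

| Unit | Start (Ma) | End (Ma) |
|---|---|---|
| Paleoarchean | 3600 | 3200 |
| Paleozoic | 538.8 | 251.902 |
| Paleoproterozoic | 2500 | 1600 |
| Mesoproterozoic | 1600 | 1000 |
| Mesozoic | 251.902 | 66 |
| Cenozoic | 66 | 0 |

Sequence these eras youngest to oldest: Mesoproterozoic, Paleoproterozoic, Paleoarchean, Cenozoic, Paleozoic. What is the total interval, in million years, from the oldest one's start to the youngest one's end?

Start ages (Ma): Paleoarchean 3600, Paleoproterozoic 2500, Mesoproterozoic 1600, Paleozoic 538.8, Cenozoic 66.
Ordered youngest to oldest: Cenozoic, Paleozoic, Mesoproterozoic, Paleoproterozoic, Paleoarchean.
Span = 3600 − 0 = 3600 Myr.

Cenozoic → Paleozoic → Mesoproterozoic → Paleoproterozoic → Paleoarchean; total span 3600 Myr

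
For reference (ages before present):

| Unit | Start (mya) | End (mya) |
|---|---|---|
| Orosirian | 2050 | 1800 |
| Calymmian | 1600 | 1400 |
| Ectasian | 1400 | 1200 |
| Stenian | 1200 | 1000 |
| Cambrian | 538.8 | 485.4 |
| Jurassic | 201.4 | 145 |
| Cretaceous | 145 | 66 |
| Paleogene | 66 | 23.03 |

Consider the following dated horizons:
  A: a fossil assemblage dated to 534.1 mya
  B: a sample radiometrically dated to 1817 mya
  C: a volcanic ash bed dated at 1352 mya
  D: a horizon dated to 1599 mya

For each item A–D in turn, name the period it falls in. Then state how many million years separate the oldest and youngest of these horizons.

A — Cambrian; B — Orosirian; C — Ectasian; D — Calymmian; span 1282.9 million years

Match each age against the start–end ranges in the excerpt: A = 534.1 Ma → Cambrian (538.8–485.4); B = 1817 Ma → Orosirian (2050–1800); C = 1352 Ma → Ectasian (1400–1200); D = 1599 Ma → Calymmian (1600–1400).
The largest age is 1817 Ma and the smallest is 534.1 Ma; their difference is 1282.9 Myr.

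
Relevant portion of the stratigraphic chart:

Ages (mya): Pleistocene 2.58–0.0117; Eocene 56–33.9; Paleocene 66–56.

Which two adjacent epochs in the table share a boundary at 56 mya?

The Paleocene ends at 56 mya and the Eocene begins at 56 mya, so they share that boundary.

Paleocene and Eocene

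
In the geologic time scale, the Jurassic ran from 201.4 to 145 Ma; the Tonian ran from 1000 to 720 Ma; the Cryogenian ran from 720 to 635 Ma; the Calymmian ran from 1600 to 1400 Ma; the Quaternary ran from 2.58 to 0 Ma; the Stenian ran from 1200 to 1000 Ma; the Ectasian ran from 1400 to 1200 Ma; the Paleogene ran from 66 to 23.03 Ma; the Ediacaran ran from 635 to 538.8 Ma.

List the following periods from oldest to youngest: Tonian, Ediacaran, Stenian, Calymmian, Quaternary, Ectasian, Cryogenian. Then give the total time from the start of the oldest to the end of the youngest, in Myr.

Start ages (Ma): Calymmian 1600, Ectasian 1400, Stenian 1200, Tonian 1000, Cryogenian 720, Ediacaran 635, Quaternary 2.58.
Ordered oldest to youngest: Calymmian, Ectasian, Stenian, Tonian, Cryogenian, Ediacaran, Quaternary.
Span = 1600 − 0 = 1600 Myr.

Calymmian, Ectasian, Stenian, Tonian, Cryogenian, Ediacaran, Quaternary; total span 1600 Myr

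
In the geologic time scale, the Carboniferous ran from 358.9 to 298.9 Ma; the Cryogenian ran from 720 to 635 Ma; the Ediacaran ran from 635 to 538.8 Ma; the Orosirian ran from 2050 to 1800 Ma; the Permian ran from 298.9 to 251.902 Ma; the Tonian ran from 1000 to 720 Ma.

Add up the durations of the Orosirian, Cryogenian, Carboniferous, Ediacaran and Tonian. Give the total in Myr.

Each duration: Orosirian = 250; Cryogenian = 85; Carboniferous = 60; Ediacaran = 96.2; Tonian = 280.
Sum: 250 + 85 + 60 + 96.2 + 280 = 771.2 Myr.

771.2 million years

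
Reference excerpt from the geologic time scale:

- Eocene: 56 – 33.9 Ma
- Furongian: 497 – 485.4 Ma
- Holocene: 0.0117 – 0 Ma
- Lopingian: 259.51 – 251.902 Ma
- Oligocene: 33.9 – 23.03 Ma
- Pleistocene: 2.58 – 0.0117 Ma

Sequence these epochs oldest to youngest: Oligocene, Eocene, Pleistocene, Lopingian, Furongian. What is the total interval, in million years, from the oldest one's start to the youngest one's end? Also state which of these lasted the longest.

Start ages (Ma): Furongian 497, Lopingian 259.51, Eocene 56, Oligocene 33.9, Pleistocene 2.58.
Ordered oldest to youngest: Furongian, Lopingian, Eocene, Oligocene, Pleistocene.
Span = 497 − 0.0117 = 496.9883 Myr.
Durations: Pleistocene 2.5683, Lopingian 7.608, Furongian 11.6, Eocene 22.1, Oligocene 10.87 → longest is Eocene (22.1 Myr).

Furongian, Lopingian, Eocene, Oligocene, Pleistocene; total span 496.9883 Myr; longest is Eocene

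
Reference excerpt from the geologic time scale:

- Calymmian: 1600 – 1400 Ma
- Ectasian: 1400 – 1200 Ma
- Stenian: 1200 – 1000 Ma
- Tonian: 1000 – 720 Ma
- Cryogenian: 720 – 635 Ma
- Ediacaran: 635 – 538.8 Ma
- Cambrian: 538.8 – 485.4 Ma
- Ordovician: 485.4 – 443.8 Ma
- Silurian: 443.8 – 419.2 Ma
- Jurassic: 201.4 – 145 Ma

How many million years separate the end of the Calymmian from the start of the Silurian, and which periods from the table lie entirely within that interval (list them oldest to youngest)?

The Calymmian closes at 1400 Ma and the Silurian opens at 443.8 Ma, so the interval is 1400 − 443.8 = 956.2 Myr.
A period fits inside if it starts at or after 1400 Ma and ends at or before 443.8 Ma; oldest first that gives Ectasian, Stenian, Tonian, Cryogenian, Ediacaran, Cambrian, Ordovician.

956.2 million years; Ectasian, Stenian, Tonian, Cryogenian, Ediacaran, Cambrian, Ordovician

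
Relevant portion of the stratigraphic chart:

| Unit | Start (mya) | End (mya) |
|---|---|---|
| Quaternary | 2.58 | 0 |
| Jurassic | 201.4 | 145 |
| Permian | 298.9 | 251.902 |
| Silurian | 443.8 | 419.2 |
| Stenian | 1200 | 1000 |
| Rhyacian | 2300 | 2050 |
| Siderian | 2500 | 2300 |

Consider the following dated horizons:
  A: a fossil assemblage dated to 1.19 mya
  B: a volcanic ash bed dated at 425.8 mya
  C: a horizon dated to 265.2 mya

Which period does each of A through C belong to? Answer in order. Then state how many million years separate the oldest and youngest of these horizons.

Match each age against the start–end ranges in the excerpt: A = 1.19 Ma → Quaternary (2.58–0); B = 425.8 Ma → Silurian (443.8–419.2); C = 265.2 Ma → Permian (298.9–251.902).
The largest age is 425.8 Ma and the smallest is 1.19 Ma; their difference is 424.61 Myr.

A — Quaternary; B — Silurian; C — Permian; span 424.61 million years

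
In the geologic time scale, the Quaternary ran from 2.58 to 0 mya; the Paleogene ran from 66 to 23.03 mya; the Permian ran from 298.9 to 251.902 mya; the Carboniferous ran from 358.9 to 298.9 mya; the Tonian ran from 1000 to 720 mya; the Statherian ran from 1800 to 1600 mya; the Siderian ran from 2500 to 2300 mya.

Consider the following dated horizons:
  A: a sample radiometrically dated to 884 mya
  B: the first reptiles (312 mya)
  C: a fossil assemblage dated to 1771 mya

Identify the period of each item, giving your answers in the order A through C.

A — Tonian; B — Carboniferous; C — Statherian

A: 884 Ma lies in 1000–720 Ma, so Tonian.
B: 312 Ma lies in 358.9–298.9 Ma, so Carboniferous.
C: 1771 Ma lies in 1800–1600 Ma, so Statherian.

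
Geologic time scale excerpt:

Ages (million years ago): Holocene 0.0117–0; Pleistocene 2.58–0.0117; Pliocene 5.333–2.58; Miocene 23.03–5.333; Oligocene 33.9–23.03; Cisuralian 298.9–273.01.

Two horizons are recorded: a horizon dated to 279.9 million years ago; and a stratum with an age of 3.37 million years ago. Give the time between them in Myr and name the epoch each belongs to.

276.53 million years apart; the first in the Cisuralian, the second in the Pliocene

Elapsed time: 279.9 − 3.37 = 276.53 Myr.
279.9 Ma lies within 298.9–273.01 Ma: Cisuralian.
3.37 Ma lies within 5.333–2.58 Ma: Pliocene.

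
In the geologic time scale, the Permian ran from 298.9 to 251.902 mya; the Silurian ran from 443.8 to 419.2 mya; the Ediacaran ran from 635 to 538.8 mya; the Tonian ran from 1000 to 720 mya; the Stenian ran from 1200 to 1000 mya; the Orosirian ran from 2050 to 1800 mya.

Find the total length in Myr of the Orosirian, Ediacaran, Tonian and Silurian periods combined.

650.8 million years

Each duration: Orosirian = 250; Ediacaran = 96.2; Tonian = 280; Silurian = 24.6.
Sum: 250 + 96.2 + 280 + 24.6 = 650.8 Myr.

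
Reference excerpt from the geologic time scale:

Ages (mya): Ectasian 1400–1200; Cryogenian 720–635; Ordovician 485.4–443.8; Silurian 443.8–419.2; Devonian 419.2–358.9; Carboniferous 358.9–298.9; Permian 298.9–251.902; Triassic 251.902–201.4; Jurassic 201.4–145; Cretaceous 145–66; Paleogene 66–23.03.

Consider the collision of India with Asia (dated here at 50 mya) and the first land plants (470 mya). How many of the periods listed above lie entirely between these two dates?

470 Ma sits inside the Ordovician (485.4–443.8) and 50 Ma inside the Paleogene (66–23.03); neither of those is wholly between the two dates.
The listed periods lying completely between them are Silurian, Devonian, Carboniferous, Permian, Triassic, Jurassic, Cretaceous — 7 in all.

7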